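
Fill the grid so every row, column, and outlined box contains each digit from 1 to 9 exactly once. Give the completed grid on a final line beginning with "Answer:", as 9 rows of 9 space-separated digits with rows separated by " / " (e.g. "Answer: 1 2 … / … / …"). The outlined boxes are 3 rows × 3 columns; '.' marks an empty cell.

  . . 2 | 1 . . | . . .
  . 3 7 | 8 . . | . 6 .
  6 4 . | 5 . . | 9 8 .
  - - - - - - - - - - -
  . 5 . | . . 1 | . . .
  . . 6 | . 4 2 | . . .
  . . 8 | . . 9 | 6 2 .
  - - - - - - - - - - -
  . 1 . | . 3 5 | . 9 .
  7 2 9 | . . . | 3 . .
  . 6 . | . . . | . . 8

Step 1. [r7c3∈{4}] r7c3 is down to just 4. So r7c3=4.
Step 2. [r4c3∈{3}] r4c3 is down to just 3, so r4c3=3.
Step 3. [r2c6∈{4}] r2c6's peers cover all but 4 ⇒ r2c6=4.
Step 4. [r9c6∈{7}] r9c6 is down to just 7, so r9c6=7.
Step 5. [r4c5∈{6,7,8}] r4c5 is the only open cell in box 5 admitting 8 ⇒ r4c5=8.
Step 6. [r6c2∈{7}] r6c2 is down to just 7. So r6c2=7.
Step 7. [r5c2∈{9}] nothing but 9 survives at r5c2. So r5c2=9.
Step 8. [r5c1∈{1}] r5c1's peers cover all but 1. So r5c1=1.
Step 9. [r6c9∈{1,3,4,5}] across row 6, 1 lands solely at r6c9, so r6c9=1.
Step 10. [r9c4∈{2,4,9}] col 4 places 9 nowhere but r9c4. So r9c4=9.
Step 11. [r7c4∈{2,6}] across col 4, 2 lands solely at r7c4. So r7c4=2.
Step 12. [r7c7∈{7}] r7c7's peers cover all but 7 ⇒ r7c7=7.
Step 13. [r4c7∈{4}] r4c7's peers cover all but 4. So r4c7=4.
Step 14. [r1c7∈{5}] only 5 remains possible at r1c7. So r1c7=5.
Step 15. [r4c8∈{7}] nothing but 7 survives at r4c8. So r4c8=7.
Step 16. [r9c8∈{1,4,5}] in row 9, 4 fits only at r9c8, so r9c8=4.
Step 17. [r1c8∈{3}] nothing but 3 survives at r1c8 ⇒ r1c8=3.
Step 18. [r8c8∈{1,5}] across col 8, 1 lands solely at r8c8, so r8c8=1.
Step 19. [r8c5∈{6}] r8c5 is down to just 6, so r8c5=6.
Step 20. [r2c9∈{2}] r2c9 is down to just 2 ⇒ r2c9=2.
Step 21. [r2c5∈{9}] nothing but 9 survives at r2c5 ⇒ r2c5=9.
Step 22. [r1c5∈{7}] only 7 remains possible at r1c5 ⇒ r1c5=7.
Step 23. [r5c9∈{3,5}] in col 9, 3 fits only at r5c9 ⇒ r5c9=3.
Step 24. [r1c2∈{8}] r1c2 has the single candidate 8, so r1c2=8.
Step 25. [r9c1∈{3,5}] across row 9, 3 lands solely at r9c1 ⇒ r9c1=3.
Step 26. [r7c1∈{8}] r7c1 has the single candidate 8. So r7c1=8.
Step 27. [r3c5∈{2}] r3c5 has the single candidate 2 ⇒ r3c5=2.
Step 28. [r8c6∈{8}] r8c6 is down to just 8 ⇒ r8c6=8.
Step 29. [r6c5∈{5}] r6c5 has the single candidate 5, so r6c5=5.
Step 30. [r6c4∈{3}] only 3 remains possible at r6c4. So r6c4=3.
Step 31. [r8c4∈{4}] nothing but 4 survives at r8c4. So r8c4=4.
Step 32. [r4c1∈{2}] r4c1 is down to just 2, so r4c1=2.
Step 33. [r3c3∈{1}] r3c3 has the single candidate 1, so r3c3=1.
Step 34. [r1c6∈{6}] only 6 remains possible at r1c6 ⇒ r1c6=6.
Step 35. [r1c1∈{9}] r1c1 is down to just 9. So r1c1=9.
Step 36. [r5c8∈{5}] nothing but 5 survives at r5c8, so r5c8=5.
Step 37. [r4c9∈{9}] r4c9's peers cover all but 9, so r4c9=9.
Step 38. [r9c7∈{2}] nothing but 2 survives at r9c7. So r9c7=2.
Step 39. [r5c7∈{8}] only 8 remains possible at r5c7, so r5c7=8.
Step 40. [r3c9∈{7}] only 7 remains possible at r3c9, so r3c9=7.
Step 41. [r4c4∈{6}] nothing but 6 survives at r4c4. So r4c4=6.
Step 42. [r2c7∈{1}] only 1 remains possible at r2c7 ⇒ r2c7=1.
Step 43. [r8c9∈{5}] r8c9's peers cover all but 5. So r8c9=5.
Step 44. [r5c4∈{7}] r5c4 is down to just 7, so r5c4=7.
Step 45. [r7c9∈{6}] r7c9 is down to just 6 ⇒ r7c9=6.
Step 46. [r9c5∈{1}] r9c5 is down to just 1, so r9c5=1.
Step 47. [r6c1∈{4}] r6c1's peers cover all but 4. So r6c1=4.
Step 48. [r3c6∈{3}] only 3 remains possible at r3c6. So r3c6=3.
Step 49. [r9c3∈{5}] only 5 remains possible at r9c3, so r9c3=5.
Step 50. [r1c9∈{4}] r1c9's peers cover all but 4 ⇒ r1c9=4.
Step 51. [r2c1∈{5}] r2c1's peers cover all but 5, so r2c1=5.

Answer: 9 8 2 1 7 6 5 3 4 / 5 3 7 8 9 4 1 6 2 / 6 4 1 5 2 3 9 8 7 / 2 5 3 6 8 1 4 7 9 / 1 9 6 7 4 2 8 5 3 / 4 7 8 3 5 9 6 2 1 / 8 1 4 2 3 5 7 9 6 / 7 2 9 4 6 8 3 1 5 / 3 6 5 9 1 7 2 4 8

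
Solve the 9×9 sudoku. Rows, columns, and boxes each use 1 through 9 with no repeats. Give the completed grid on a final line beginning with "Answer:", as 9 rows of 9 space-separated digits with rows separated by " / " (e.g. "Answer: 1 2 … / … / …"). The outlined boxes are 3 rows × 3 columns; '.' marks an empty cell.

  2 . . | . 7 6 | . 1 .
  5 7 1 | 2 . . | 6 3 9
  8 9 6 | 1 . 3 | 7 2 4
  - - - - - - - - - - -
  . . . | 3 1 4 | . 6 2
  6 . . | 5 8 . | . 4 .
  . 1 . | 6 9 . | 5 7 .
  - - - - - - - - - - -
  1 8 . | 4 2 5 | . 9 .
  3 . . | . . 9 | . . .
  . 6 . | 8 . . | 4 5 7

Step 1. [r9c3∈{2,9}] row 9 places 2 nowhere but r9c3, so r9c3=2.
Step 2. [r4c1∈{7,9}] across col 1, 7 lands solely at r4c1. So r4c1=7.
Step 3. [r1c7∈{8}] r1c7 is down to just 8. So r1c7=8.
Step 4. [r4c3∈{5,8,9}] in row 4, 8 fits only at r4c3, so r4c3=8.
Step 5. [r8c3∈{4,5,7}] col 3 places 5 nowhere but r8c3 ⇒ r8c3=5.
Step 6. [r6c9∈{3,8}] r6c9 is the only open cell in row 6 admitting 8 ⇒ r6c9=8.
Step 7. [r6c3∈{3,4}] r6c3 is the only open cell in row 6 admitting 3 ⇒ r6c3=3.
Step 8. [r7c9∈{3,6}] 6 has one home in row 7: r7c9, so r7c9=6.
Step 9. [r5c9∈{1,3}] in col 9, 3 fits only at r5c9, so r5c9=3.
Step 10. [r5c7∈{1,9}] 1 has one home in row 5: r5c7. So r5c7=1.
Step 11. [r5c6∈{2,7}] across row 5, 7 lands solely at r5c6. So r5c6=7.
Step 12. [r1c2∈{3,4}] in row 1, 3 fits only at r1c2. So r1c2=3.
Step 13. [r7c3∈{7}] only 7 remains possible at r7c3, so r7c3=7.
Step 14. [r9c6∈{1}] r9c6's peers cover all but 1 ⇒ r9c6=1.
Step 15. [r4c7∈{9}] r4c7 has the single candidate 9 ⇒ r4c7=9.
Step 16. [r8c9∈{1}] only 1 remains possible at r8c9. So r8c9=1.
Step 17. [r8c7∈{2}] nothing but 2 survives at r8c7 ⇒ r8c7=2.
Step 18. [r1c9∈{5}] r1c9 is down to just 5. So r1c9=5.
Step 19. [r6c6∈{2}] nothing but 2 survives at r6c6, so r6c6=2.
Step 20. [r2c5∈{4}] r2c5's peers cover all but 4 ⇒ r2c5=4.
Step 21. [r9c5∈{3}] r9c5 has the single candidate 3 ⇒ r9c5=3.
Step 22. [r8c5∈{6}] r8c5 has the single candidate 6 ⇒ r8c5=6.
Step 23. [r1c4∈{9}] nothing but 9 survives at r1c4, so r1c4=9.
Step 24. [r8c2∈{4}] only 4 remains possible at r8c2 ⇒ r8c2=4.
Step 25. [r2c6∈{8}] r2c6 has the single candidate 8 ⇒ r2c6=8.
Step 26. [r9c1∈{9}] r9c1's peers cover all but 9 ⇒ r9c1=9.
Step 27. [r4c2∈{5}] r4c2 is down to just 5 ⇒ r4c2=5.
Step 28. [r5c2∈{2}] r5c2 is down to just 2 ⇒ r5c2=2.
Step 29. [r1c3∈{4}] nothing but 4 survives at r1c3. So r1c3=4.
Step 30. [r5c3∈{9}] r5c3 is down to just 9, so r5c3=9.
Step 31. [r8c4∈{7}] only 7 remains possible at r8c4. So r8c4=7.
Step 32. [r3c5∈{5}] nothing but 5 survives at r3c5, so r3c5=5.
Step 33. [r8c8∈{8}] nothing but 8 survives at r8c8. So r8c8=8.
Step 34. [r6c1∈{4}] r6c1's peers cover all but 4 ⇒ r6c1=4.
Step 35. [r7c7∈{3}] nothing but 3 survives at r7c7. So r7c7=3.

Answer: 2 3 4 9 7 6 8 1 5 / 5 7 1 2 4 8 6 3 9 / 8 9 6 1 5 3 7 2 4 / 7 5 8 3 1 4 9 6 2 / 6 2 9 5 8 7 1 4 3 / 4 1 3 6 9 2 5 7 8 / 1 8 7 4 2 5 3 9 6 / 3 4 5 7 6 9 2 8 1 / 9 6 2 8 3 1 4 5 7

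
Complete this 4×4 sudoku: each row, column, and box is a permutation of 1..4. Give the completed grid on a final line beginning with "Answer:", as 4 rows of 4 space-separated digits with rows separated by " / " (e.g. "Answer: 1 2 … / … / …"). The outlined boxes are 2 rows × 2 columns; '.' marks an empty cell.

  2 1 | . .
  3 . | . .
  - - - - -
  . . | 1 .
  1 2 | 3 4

Step 1. [r2c3∈{2,4}] across col 3, 2 lands solely at r2c3, so r2c3=2.
Step 2. [r3c1∈{4}] r3c1 is down to just 4, so r3c1=4.
Step 3. [r2c4∈{1}] r2c4's peers cover all but 1. So r2c4=1.
Step 4. [r1c4∈{3}] r1c4's peers cover all but 3. So r1c4=3.
Step 5. [r3c4∈{2}] nothing but 2 survives at r3c4. So r3c4=2.
Step 6. [r2c2∈{4}] r2c2's peers cover all but 4 ⇒ r2c2=4.
Step 7. [r1c3∈{4}] r1c3's peers cover all but 4 ⇒ r1c3=4.
Step 8. [r3c2∈{3}] r3c2 has the single candidate 3. So r3c2=3.

Answer: 2 1 4 3 / 3 4 2 1 / 4 3 1 2 / 1 2 3 4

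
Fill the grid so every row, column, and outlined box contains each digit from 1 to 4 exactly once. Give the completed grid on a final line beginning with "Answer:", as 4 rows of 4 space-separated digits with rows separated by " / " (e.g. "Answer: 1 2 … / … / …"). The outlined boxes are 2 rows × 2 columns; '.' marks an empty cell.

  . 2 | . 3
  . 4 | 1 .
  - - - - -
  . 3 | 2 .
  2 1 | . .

Step 1. [r4c4∈{4}] r4c4's peers cover all but 4, so r4c4=4.
Step 2. [r1c3∈{4}] r1c3's peers cover all but 4. So r1c3=4.
Step 3. [r2c4∈{2}] nothing but 2 survives at r2c4. So r2c4=2.
Step 4. [r2c1∈{3}] r2c1 has the single candidate 3 ⇒ r2c1=3.
Step 5. [r1c1∈{1}] only 1 remains possible at r1c1, so r1c1=1.
Step 6. [r3c4∈{1}] nothing but 1 survives at r3c4, so r3c4=1.
Step 7. [r4c3∈{3}] nothing but 3 survives at r4c3, so r4c3=3.
Step 8. [r3c1∈{4}] r3c1 is down to just 4, so r3c1=4.

Answer: 1 2 4 3 / 3 4 1 2 / 4 3 2 1 / 2 1 3 4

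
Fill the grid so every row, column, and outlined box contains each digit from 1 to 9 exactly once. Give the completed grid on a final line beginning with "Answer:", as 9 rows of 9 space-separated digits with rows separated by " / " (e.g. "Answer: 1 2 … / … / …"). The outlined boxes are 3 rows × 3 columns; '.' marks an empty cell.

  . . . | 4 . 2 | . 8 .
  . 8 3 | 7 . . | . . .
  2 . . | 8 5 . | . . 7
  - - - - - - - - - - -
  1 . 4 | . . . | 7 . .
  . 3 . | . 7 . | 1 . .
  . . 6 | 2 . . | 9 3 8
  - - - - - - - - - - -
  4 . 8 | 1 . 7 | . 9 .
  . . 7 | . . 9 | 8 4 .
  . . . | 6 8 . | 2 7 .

Step 1. [r5c9∈{2,4,5,6}] box 6 places 4 nowhere but r5c9. So r5c9=4.
Step 2. [r4c6∈{3,5,6,8}] in row 4, 8 fits only at r4c6. So r4c6=8.
Step 3. [r3c2∈{1,4,6,9}] 4 has one home in col 2: r3c2, so r3c2=4.
Step 4. [r3c3∈{1,9}] row 3 places 9 nowhere but r3c3. So r3c3=9.
Step 5. [r5c3∈{2,5}] col 3 places 2 nowhere but r5c3, so r5c3=2.
Step 6. [r9c6∈{3,4,5}] 4 has one home in row 9: r9c6. So r9c6=4.
Step 7. [r8c4∈{3,5}] box 8 places 5 nowhere but r8c4, so r8c4=5.
Step 8. [r3c6∈{1,3,6}] in col 6, 3 fits only at r3c6, so r3c6=3.
Step 9. [r3c7∈{6}] r3c7 is down to just 6. So r3c7=6.
Step 10. [r3c8∈{1}] r3c8 is down to just 1 ⇒ r3c8=1.
Step 11. [r5c4∈{9}] nothing but 9 survives at r5c4. So r5c4=9.
Step 12. [r9c1∈{3,5,9}] in col 1, 9 fits only at r9c1. So r9c1=9.
Step 13. [r9c9∈{1,3,5}] row 9 places 3 nowhere but r9c9, so r9c9=3.
Step 14. [r7c7∈{5}] r7c7 is down to just 5, so r7c7=5.
Step 15. [r7c5∈{2,3}] in row 7, 3 fits only at r7c5, so r7c5=3.
Step 16. [r4c5∈{6}] r4c5's peers cover all but 6 ⇒ r4c5=6.
Step 17. [r5c6∈{5}] r5c6 has the single candidate 5, so r5c6=5.
Step 18. [r2c6∈{1,6}] in col 6, 6 fits only at r2c6, so r2c6=6.
Step 19. [r2c1∈{5}] r2c1 has the single candidate 5 ⇒ r2c1=5.
Step 20. [r4c8∈{2,5}] in col 8, 5 fits only at r4c8. So r4c8=5.
Step 21. [r1c3∈{1}] only 1 remains possible at r1c3. So r1c3=1.
Step 22. [r1c5∈{9}] only 9 remains possible at r1c5, so r1c5=9.
Step 23. [r9c2∈{1,5}] r9c2 is the only open cell in row 9 admitting 1 ⇒ r9c2=1.
Step 24. [r6c1∈{7}] only 7 remains possible at r6c1. So r6c1=7.
Step 25. [r7c9∈{6}] r7c9's peers cover all but 6 ⇒ r7c9=6.
Step 26. [r1c1∈{6}] r1c1's peers cover all but 6 ⇒ r1c1=6.
Step 27. [r7c2∈{2}] r7c2 has the single candidate 2, so r7c2=2.
Step 28. [r2c9∈{2,9}] in row 2, 9 fits only at r2c9. So r2c9=9.
Step 29. [r6c6∈{1}] r6c6 has the single candidate 1 ⇒ r6c6=1.
Step 30. [r8c5∈{2}] r8c5's peers cover all but 2 ⇒ r8c5=2.
Step 31. [r6c5∈{4}] r6c5 is down to just 4. So r6c5=4.
Step 32. [r5c1∈{8}] r5c1 has the single candidate 8. So r5c1=8.
Step 33. [r1c7∈{3}] only 3 remains possible at r1c7, so r1c7=3.
Step 34. [r8c2∈{6}] r8c2 is down to just 6. So r8c2=6.
Step 35. [r1c2∈{7}] r1c2's peers cover all but 7. So r1c2=7.
Step 36. [r4c9∈{2}] only 2 remains possible at r4c9 ⇒ r4c9=2.
Step 37. [r8c9∈{1}] nothing but 1 survives at r8c9, so r8c9=1.
Step 38. [r4c2∈{9}] only 9 remains possible at r4c2, so r4c2=9.
Step 39. [r9c3∈{5}] nothing but 5 survives at r9c3, so r9c3=5.
Step 40. [r1c9∈{5}] r1c9 is down to just 5, so r1c9=5.
Step 41. [r4c4∈{3}] only 3 remains possible at r4c4. So r4c4=3.
Step 42. [r8c1∈{3}] r8c1 has the single candidate 3, so r8c1=3.
Step 43. [r5c8∈{6}] r5c8 has the single candidate 6, so r5c8=6.
Step 44. [r2c8∈{2}] r2c8 is down to just 2, so r2c8=2.
Step 45. [r6c2∈{5}] r6c2 is down to just 5, so r6c2=5.
Step 46. [r2c5∈{1}] r2c5 has the single candidate 1, so r2c5=1.
Step 47. [r2c7∈{4}] r2c7 has the single candidate 4, so r2c7=4.

Answer: 6 7 1 4 9 2 3 8 5 / 5 8 3 7 1 6 4 2 9 / 2 4 9 8 5 3 6 1 7 / 1 9 4 3 6 8 7 5 2 / 8 3 2 9 7 5 1 6 4 / 7 5 6 2 4 1 9 3 8 / 4 2 8 1 3 7 5 9 6 / 3 6 7 5 2 9 8 4 1 / 9 1 5 6 8 4 2 7 3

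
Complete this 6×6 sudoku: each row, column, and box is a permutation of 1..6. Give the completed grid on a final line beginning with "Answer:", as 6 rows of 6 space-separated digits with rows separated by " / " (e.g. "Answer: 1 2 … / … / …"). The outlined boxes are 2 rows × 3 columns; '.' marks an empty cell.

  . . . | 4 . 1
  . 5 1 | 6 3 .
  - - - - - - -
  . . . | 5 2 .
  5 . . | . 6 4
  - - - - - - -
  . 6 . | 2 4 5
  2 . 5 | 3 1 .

Step 1. [r5c3∈{3}] nothing but 3 survives at r5c3, so r5c3=3.
Step 2. [r4c2∈{1,2,3}] row 4 places 3 nowhere but r4c2. So r4c2=3.
Step 3. [r3c3∈{4,6}] 4 has one home in col 3: r3c3, so r3c3=4.
Step 4. [r3c1∈{1,6}] 6 has one home in row 3: r3c1. So r3c1=6.
Step 5. [r1c2∈{2}] only 2 remains possible at r1c2, so r1c2=2.
Step 6. [r1c3∈{6}] r1c3 has the single candidate 6. So r1c3=6.
Step 7. [r5c1∈{1}] r5c1 is down to just 1 ⇒ r5c1=1.
Step 8. [r4c3∈{2}] only 2 remains possible at r4c3 ⇒ r4c3=2.
Step 9. [r4c4∈{1}] r4c4's peers cover all but 1. So r4c4=1.
Step 10. [r6c6∈{6}] only 6 remains possible at r6c6. So r6c6=6.
Step 11. [r6c2∈{4}] r6c2 is down to just 4, so r6c2=4.
Step 12. [r2c6∈{2}] nothing but 2 survives at r2c6. So r2c6=2.
Step 13. [r1c5∈{5}] r1c5 has the single candidate 5 ⇒ r1c5=5.
Step 14. [r3c6∈{3}] r3c6 has the single candidate 3. So r3c6=3.
Step 15. [r2c1∈{4}] r2c1 has the single candidate 4, so r2c1=4.
Step 16. [r3c2∈{1}] nothing but 1 survives at r3c2 ⇒ r3c2=1.
Step 17. [r1c1∈{3}] only 3 remains possible at r1c1. So r1c1=3.

Answer: 3 2 6 4 5 1 / 4 5 1 6 3 2 / 6 1 4 5 2 3 / 5 3 2 1 6 4 / 1 6 3 2 4 5 / 2 4 5 3 1 6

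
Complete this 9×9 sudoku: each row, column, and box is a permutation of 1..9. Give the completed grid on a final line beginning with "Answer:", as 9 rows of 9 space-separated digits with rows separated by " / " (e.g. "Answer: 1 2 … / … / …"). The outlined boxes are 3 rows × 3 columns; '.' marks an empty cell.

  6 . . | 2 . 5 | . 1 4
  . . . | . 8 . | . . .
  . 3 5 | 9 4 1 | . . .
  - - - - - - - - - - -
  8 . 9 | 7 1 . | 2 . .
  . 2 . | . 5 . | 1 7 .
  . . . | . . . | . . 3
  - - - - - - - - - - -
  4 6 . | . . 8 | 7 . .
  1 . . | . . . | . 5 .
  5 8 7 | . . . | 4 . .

Step 1. [r2c1∈{2,7,9}] 9 has one home in col 1: r2c1, so r2c1=9.
Step 2. [r4c6∈{3,4,6}] across row 4, 3 lands solely at r4c6 ⇒ r4c6=3.
Step 3. [r1c2∈{7}] r1c2 is down to just 7. So r1c2=7.
Step 4. [r8c5∈{2,3,6,7,9}] r8c5 is the only open cell in col 5 admitting 7 ⇒ r8c5=7.
Step 5. [r3c9∈{2,6,7,8}] r3c9 is the only open cell in row 3 admitting 7. So r3c9=7.
Step 6. [r1c7∈{3,8,9}] row 1 places 9 nowhere but r1c7, so r1c7=9.
Step 7. [r1c5∈{3}] r1c5 is down to just 3 ⇒ r1c5=3.
Step 8. [r2c4∈{6}] nothing but 6 survives at r2c4, so r2c4=6.
Step 9. [r7c4∈{1,3,5}] row 7 places 5 nowhere but r7c4. So r7c4=5.
Step 10. [r7c9∈{1,2,9}] 1 has one home in row 7: r7c9, so r7c9=1.
Step 11. [r3c1∈{2}] nothing but 2 survives at r3c1. So r3c1=2.
Step 12. [r8c2∈{9}] only 9 remains possible at r8c2, so r8c2=9.
Step 13. [r6c7∈{5,6,8}] along row 4, every 6-candidate lies inside box 6 ⇒ r6c7≠6.
Step 14. [r9c4∈{1,3}] row 9 places 1 nowhere but r9c4 ⇒ r9c4=1.
Step 15. [r9c8∈{2,3,6,9}] in row 9, 3 fits only at r9c8. So r9c8=3.
Step 16. [r7c3∈{2,3}] in row 7, 3 fits only at r7c3. So r7c3=3.
Step 17. [r8c3∈{2}] r8c3's peers cover all but 2. So r8c3=2.
Step 18. [r2c8∈{2}] nothing but 2 survives at r2c8 ⇒ r2c8=2.
Step 19. [r9c9∈{2,6,9}] r9c9 is the only open cell in col 9 admitting 2 ⇒ r9c9=2.
Step 20. [r6c6∈{2,4,6,9}] across col 6, 2 lands solely at r6c6, so r6c6=2.
Step 21. [r5c9∈{6,8,9}] in col 9, 9 fits only at r5c9. So r5c9=9.
Step 22. [r9c6∈{6,9}] across col 6, 9 lands solely at r9c6. So r9c6=9.
Step 23. [r9c5∈{6}] r9c5 has the single candidate 6. So r9c5=6.
Step 24. [r8c6∈{4}] r8c6's peers cover all but 4 ⇒ r8c6=4.
Step 25. [r8c9∈{6,8}] r8c9 is the only open cell in col 9 admitting 8. So r8c9=8.
Step 26. [r4c9∈{5,6}] r4c9 is the only open cell in col 9 admitting 6. So r4c9=6.
Step 27. [r6c3∈{1,4,6}] across row 6, 6 lands solely at r6c3. So r6c3=6.
Step 28. [r5c3∈{4}] nothing but 4 survives at r5c3. So r5c3=4.
Step 29. [r6c7∈{5,8}] 5 has one home in box 6: r6c7, so r6c7=5.
Step 30. [r6c8∈{4,8}] across box 6, 8 lands solely at r6c8 ⇒ r6c8=8.
Step 31. [r2c2∈{1,4}] row 2 places 4 nowhere but r2c2, so r2c2=4.
Step 32. [r3c8∈{6}] r3c8 is down to just 6. So r3c8=6.
Step 33. [r5c6∈{6}] only 6 remains possible at r5c6, so r5c6=6.
Step 34. [r1c3∈{8}] r1c3's peers cover all but 8, so r1c3=8.
Step 35. [r4c8∈{4}] nothing but 4 survives at r4c8, so r4c8=4.
Step 36. [r3c7∈{8}] r3c7's peers cover all but 8. So r3c7=8.
Step 37. [r2c6∈{7}] r2c6 is down to just 7, so r2c6=7.
Step 38. [r2c7∈{3}] nothing but 3 survives at r2c7 ⇒ r2c7=3.
Step 39. [r2c9∈{5}] r2c9 has the single candidate 5 ⇒ r2c9=5.
Step 40. [r8c4∈{3}] only 3 remains possible at r8c4, so r8c4=3.
Step 41. [r7c8∈{9}] r7c8 has the single candidate 9, so r7c8=9.
Step 42. [r6c5∈{9}] r6c5's peers cover all but 9, so r6c5=9.
Step 43. [r2c3∈{1}] r2c3's peers cover all but 1 ⇒ r2c3=1.
Step 44. [r6c1∈{7}] r6c1 has the single candidate 7, so r6c1=7.
Step 45. [r7c5∈{2}] r7c5's peers cover all but 2. So r7c5=2.
Step 46. [r6c2∈{1}] r6c2 is down to just 1, so r6c2=1.
Step 47. [r5c1∈{3}] r5c1 is down to just 3, so r5c1=3.
Step 48. [r4c2∈{5}] nothing but 5 survives at r4c2. So r4c2=5.
Step 49. [r8c7∈{6}] r8c7 is down to just 6. So r8c7=6.
Step 50. [r5c4∈{8}] r5c4's peers cover all but 8 ⇒ r5c4=8.
Step 51. [r6c4∈{4}] r6c4's peers cover all but 4 ⇒ r6c4=4.

Answer: 6 7 8 2 3 5 9 1 4 / 9 4 1 6 8 7 3 2 5 / 2 3 5 9 4 1 8 6 7 / 8 5 9 7 1 3 2 4 6 / 3 2 4 8 5 6 1 7 9 / 7 1 6 4 9 2 5 8 3 / 4 6 3 5 2 8 7 9 1 / 1 9 2 3 7 4 6 5 8 / 5 8 7 1 6 9 4 3 2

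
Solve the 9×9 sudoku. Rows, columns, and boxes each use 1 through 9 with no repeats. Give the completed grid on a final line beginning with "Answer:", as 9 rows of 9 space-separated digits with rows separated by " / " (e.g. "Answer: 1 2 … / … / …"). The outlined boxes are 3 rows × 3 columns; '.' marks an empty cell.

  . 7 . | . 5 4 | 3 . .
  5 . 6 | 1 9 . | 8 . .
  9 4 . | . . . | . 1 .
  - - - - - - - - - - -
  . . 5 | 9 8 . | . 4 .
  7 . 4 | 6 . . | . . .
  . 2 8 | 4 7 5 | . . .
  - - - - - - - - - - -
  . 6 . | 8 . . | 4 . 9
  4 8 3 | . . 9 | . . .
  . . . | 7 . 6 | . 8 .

Step 1. [r1c4∈{2}] r1c4's peers cover all but 2 ⇒ r1c4=2.
Step 2. [r7c8∈{2,3,5,7}] 5 has one home in row 7: r7c8 ⇒ r7c8=5.
Step 3. [r1c9∈{6}] only 6 remains possible at r1c9 ⇒ r1c9=6.
Step 4. [r9c9∈{1,2,3}] across box 9, 3 lands solely at r9c9 ⇒ r9c9=3.
Step 5. [r6c9∈{1}] only 1 remains possible at r6c9. So r6c9=1.
Step 6. [r5c2∈{1,3,9}] r5c2 is the only open cell in box 4 admitting 9. So r5c2=9.
Step 7. [r3c3∈{2}] r3c3 is down to just 2, so r3c3=2.
Step 8. [r1c3∈{1}] r1c3's peers cover all but 1, so r1c3=1.
Step 9. [r3c4∈{3}] only 3 remains possible at r3c4. So r3c4=3.
Step 10. [r2c6∈{7}] r2c6 has the single candidate 7. So r2c6=7.
Step 11. [r8c8∈{2,6,7}] 7 has one home in col 8: r8c8 ⇒ r8c8=7.
Step 12. [r8c9∈{2}] r8c9's peers cover all but 2, so r8c9=2.
Step 13. [r6c8∈{3,6,9}] r6c8 is the only open cell in col 8 admitting 6. So r6c8=6.
Step 14. [r8c5∈{1}] r8c5 is down to just 1, so r8c5=1.
Step 15. [r7c1∈{1,2}] r7c1 is the only open cell in row 7 admitting 1. So r7c1=1.
Step 16. [r5c6∈{1,2,3}] r5c6 is the only open cell in row 5 admitting 1, so r5c6=1.
Step 17. [r4c9∈{7}] r4c9 has the single candidate 7. So r4c9=7.
Step 18. [r4c7∈{2}] only 2 remains possible at r4c7 ⇒ r4c7=2.
Step 19. [r4c6∈{3}] nothing but 3 survives at r4c6, so r4c6=3.
Step 20. [r3c9∈{5}] nothing but 5 survives at r3c9. So r3c9=5.
Step 21. [r5c5∈{2}] r5c5 is down to just 2 ⇒ r5c5=2.
Step 22. [r5c8∈{3}] r5c8 is down to just 3, so r5c8=3.
Step 23. [r8c4∈{5}] r8c4's peers cover all but 5 ⇒ r8c4=5.
Step 24. [r9c3∈{9}] only 9 remains possible at r9c3. So r9c3=9.
Step 25. [r4c1∈{6}] r4c1's peers cover all but 6, so r4c1=6.
Step 26. [r5c7∈{5}] r5c7's peers cover all but 5. So r5c7=5.
Step 27. [r6c1∈{3}] r6c1's peers cover all but 3, so r6c1=3.
Step 28. [r7c3∈{7}] nothing but 7 survives at r7c3 ⇒ r7c3=7.
Step 29. [r3c6∈{8}] only 8 remains possible at r3c6 ⇒ r3c6=8.
Step 30. [r2c2∈{3}] r2c2 is down to just 3. So r2c2=3.
Step 31. [r1c1∈{8}] nothing but 8 survives at r1c1 ⇒ r1c1=8.
Step 32. [r2c8∈{2}] r2c8 has the single candidate 2 ⇒ r2c8=2.
Step 33. [r2c9∈{4}] only 4 remains possible at r2c9. So r2c9=4.
Step 34. [r9c7∈{1}] nothing but 1 survives at r9c7. So r9c7=1.
Step 35. [r9c5∈{4}] nothing but 4 survives at r9c5, so r9c5=4.
Step 36. [r3c5∈{6}] r3c5's peers cover all but 6, so r3c5=6.
Step 37. [r4c2∈{1}] r4c2's peers cover all but 1 ⇒ r4c2=1.
Step 38. [r5c9∈{8}] r5c9 has the single candidate 8 ⇒ r5c9=8.
Step 39. [r8c7∈{6}] r8c7's peers cover all but 6, so r8c7=6.
Step 40. [r3c7∈{7}] r3c7 is down to just 7. So r3c7=7.
Step 41. [r7c6∈{2}] r7c6 is down to just 2. So r7c6=2.
Step 42. [r1c8∈{9}] r1c8 has the single candidate 9. So r1c8=9.
Step 43. [r9c1∈{2}] nothing but 2 survives at r9c1. So r9c1=2.
Step 44. [r6c7∈{9}] r6c7's peers cover all but 9 ⇒ r6c7=9.
Step 45. [r7c5∈{3}] r7c5 is down to just 3, so r7c5=3.
Step 46. [r9c2∈{5}] r9c2's peers cover all but 5 ⇒ r9c2=5.

Answer: 8 7 1 2 5 4 3 9 6 / 5 3 6 1 9 7 8 2 4 / 9 4 2 3 6 8 7 1 5 / 6 1 5 9 8 3 2 4 7 / 7 9 4 6 2 1 5 3 8 / 3 2 8 4 7 5 9 6 1 / 1 6 7 8 3 2 4 5 9 / 4 8 3 5 1 9 6 7 2 / 2 5 9 7 4 6 1 8 3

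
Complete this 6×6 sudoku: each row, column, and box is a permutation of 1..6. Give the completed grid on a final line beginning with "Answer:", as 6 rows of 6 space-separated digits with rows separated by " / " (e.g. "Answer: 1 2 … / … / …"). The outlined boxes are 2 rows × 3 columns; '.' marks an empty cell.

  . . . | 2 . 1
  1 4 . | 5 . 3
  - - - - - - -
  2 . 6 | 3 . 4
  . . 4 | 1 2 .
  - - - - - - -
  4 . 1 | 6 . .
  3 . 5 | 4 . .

Step 1. [r4c1∈{5}] r4c1 has the single candidate 5 ⇒ r4c1=5.
Step 2. [r1c2∈{3,5,6}] r1c2 is the only open cell in row 1 admitting 5. So r1c2=5.
Step 3. [r5c2∈{2}] only 2 remains possible at r5c2 ⇒ r5c2=2.
Step 4. [r5c5∈{3,5}] r5c5 is the only open cell in row 5 admitting 3 ⇒ r5c5=3.
Step 5. [r1c5∈{4,6}] row 1 places 4 nowhere but r1c5, so r1c5=4.
Step 6. [r1c1∈{6}] only 6 remains possible at r1c1. So r1c1=6.
Step 7. [r5c6∈{5}] r5c6 has the single candidate 5. So r5c6=5.
Step 8. [r2c3∈{2}] only 2 remains possible at r2c3, so r2c3=2.
Step 9. [r1c3∈{3}] r1c3 is down to just 3. So r1c3=3.
Step 10. [r3c2∈{1}] r3c2 has the single candidate 1, so r3c2=1.
Step 11. [r3c5∈{5}] only 5 remains possible at r3c5 ⇒ r3c5=5.
Step 12. [r6c6∈{2}] only 2 remains possible at r6c6, so r6c6=2.
Step 13. [r6c2∈{6}] nothing but 6 survives at r6c2. So r6c2=6.
Step 14. [r4c6∈{6}] r4c6 is down to just 6. So r4c6=6.
Step 15. [r4c2∈{3}] nothing but 3 survives at r4c2 ⇒ r4c2=3.
Step 16. [r6c5∈{1}] r6c5 is down to just 1, so r6c5=1.
Step 17. [r2c5∈{6}] r2c5 is down to just 6, so r2c5=6.

Answer: 6 5 3 2 4 1 / 1 4 2 5 6 3 / 2 1 6 3 5 4 / 5 3 4 1 2 6 / 4 2 1 6 3 5 / 3 6 5 4 1 2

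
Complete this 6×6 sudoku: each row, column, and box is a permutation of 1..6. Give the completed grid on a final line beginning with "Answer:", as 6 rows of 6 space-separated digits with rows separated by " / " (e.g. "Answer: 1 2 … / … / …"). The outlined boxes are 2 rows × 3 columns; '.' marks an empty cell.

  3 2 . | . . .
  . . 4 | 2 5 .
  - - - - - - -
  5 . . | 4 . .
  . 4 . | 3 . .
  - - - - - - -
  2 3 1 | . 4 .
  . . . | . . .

Step 1. [r4c6∈{1,2,5,6}] row 4 places 5 nowhere but r4c6. So r4c6=5.
Step 2. [r5c6∈{6}] nothing but 6 survives at r5c6, so r5c6=6.
Step 3. [r1c4∈{1,6}] across col 4, 6 lands solely at r1c4, so r1c4=6.
Step 4. [r1c5∈{1}] r1c5's peers cover all but 1 ⇒ r1c5=1.
Step 5. [r4c1∈{1,6}] across row 4, 1 lands solely at r4c1 ⇒ r4c1=1.
Step 6. [r3c2∈{6}] r3c2 is down to just 6 ⇒ r3c2=6.
Step 7. [r3c5∈{2}] nothing but 2 survives at r3c5, so r3c5=2.
Step 8. [r6c3∈{5,6}] 6 has one home in col 3: r6c3, so r6c3=6.
Step 9. [r6c6∈{1,2,3}] r6c6 is the only open cell in row 6 admitting 2, so r6c6=2.
Step 10. [r6c2∈{5}] r6c2's peers cover all but 5. So r6c2=5.
Step 11. [r4c5∈{6}] only 6 remains possible at r4c5. So r4c5=6.
Step 12. [r4c3∈{2}] r4c3 has the single candidate 2. So r4c3=2.
Step 13. [r2c6∈{3}] r2c6's peers cover all but 3, so r2c6=3.
Step 14. [r6c1∈{4}] r6c1 has the single candidate 4, so r6c1=4.
Step 15. [r3c3∈{3}] nothing but 3 survives at r3c3. So r3c3=3.
Step 16. [r6c5∈{3}] nothing but 3 survives at r6c5 ⇒ r6c5=3.
Step 17. [r5c4∈{5}] nothing but 5 survives at r5c4. So r5c4=5.
Step 18. [r1c3∈{5}] r1c3's peers cover all but 5, so r1c3=5.
Step 19. [r2c1∈{6}] r2c1 is down to just 6, so r2c1=6.
Step 20. [r2c2∈{1}] nothing but 1 survives at r2c2. So r2c2=1.
Step 21. [r1c6∈{4}] r1c6's peers cover all but 4. So r1c6=4.
Step 22. [r6c4∈{1}] only 1 remains possible at r6c4, so r6c4=1.
Step 23. [r3c6∈{1}] nothing but 1 survives at r3c6 ⇒ r3c6=1.

Answer: 3 2 5 6 1 4 / 6 1 4 2 5 3 / 5 6 3 4 2 1 / 1 4 2 3 6 5 / 2 3 1 5 4 6 / 4 5 6 1 3 2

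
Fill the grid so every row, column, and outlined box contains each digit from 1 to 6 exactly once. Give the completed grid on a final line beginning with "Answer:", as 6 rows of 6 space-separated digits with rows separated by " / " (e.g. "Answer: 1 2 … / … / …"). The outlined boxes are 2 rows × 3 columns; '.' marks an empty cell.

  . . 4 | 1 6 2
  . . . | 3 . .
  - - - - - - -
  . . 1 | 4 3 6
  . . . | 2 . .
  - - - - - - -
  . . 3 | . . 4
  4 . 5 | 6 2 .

Step 1. [r2c6∈{5}] only 5 remains possible at r2c6, so r2c6=5.
Step 2. [r4c5∈{1,5}] box 4 places 5 nowhere but r4c5 ⇒ r4c5=5.
Step 3. [r6c2∈{1}] only 1 remains possible at r6c2, so r6c2=1.
Step 4. [r2c3∈{2,6}] r2c3 is the only open cell in col 3 admitting 2. So r2c3=2.
Step 5. [r2c2∈{6}] only 6 remains possible at r2c2 ⇒ r2c2=6.
Step 6. [r5c1∈{2,6}] r5c1 is the only open cell in row 5 admitting 6 ⇒ r5c1=6.
Step 7. [r4c1∈{3}] only 3 remains possible at r4c1, so r4c1=3.
Step 8. [r3c1∈{2,5}] 2 has one home in col 1: r3c1 ⇒ r3c1=2.
Step 9. [r1c2∈{3,5}] in row 1, 3 fits only at r1c2 ⇒ r1c2=3.
Step 10. [r6c6∈{3}] r6c6 has the single candidate 3 ⇒ r6c6=3.
Step 11. [r5c2∈{2}] r5c2 has the single candidate 2, so r5c2=2.
Step 12. [r4c3∈{6}] nothing but 6 survives at r4c3. So r4c3=6.
Step 13. [r4c6∈{1}] r4c6 is down to just 1, so r4c6=1.
Step 14. [r2c1∈{1}] nothing but 1 survives at r2c1. So r2c1=1.
Step 15. [r2c5∈{4}] r2c5's peers cover all but 4 ⇒ r2c5=4.
Step 16. [r3c2∈{5}] only 5 remains possible at r3c2. So r3c2=5.
Step 17. [r1c1∈{5}] r1c1's peers cover all but 5, so r1c1=5.
Step 18. [r5c5∈{1}] r5c5 has the single candidate 1. So r5c5=1.
Step 19. [r4c2∈{4}] r4c2 has the single candidate 4, so r4c2=4.
Step 20. [r5c4∈{5}] only 5 remains possible at r5c4. So r5c4=5.

Answer: 5 3 4 1 6 2 / 1 6 2 3 4 5 / 2 5 1 4 3 6 / 3 4 6 2 5 1 / 6 2 3 5 1 4 / 4 1 5 6 2 3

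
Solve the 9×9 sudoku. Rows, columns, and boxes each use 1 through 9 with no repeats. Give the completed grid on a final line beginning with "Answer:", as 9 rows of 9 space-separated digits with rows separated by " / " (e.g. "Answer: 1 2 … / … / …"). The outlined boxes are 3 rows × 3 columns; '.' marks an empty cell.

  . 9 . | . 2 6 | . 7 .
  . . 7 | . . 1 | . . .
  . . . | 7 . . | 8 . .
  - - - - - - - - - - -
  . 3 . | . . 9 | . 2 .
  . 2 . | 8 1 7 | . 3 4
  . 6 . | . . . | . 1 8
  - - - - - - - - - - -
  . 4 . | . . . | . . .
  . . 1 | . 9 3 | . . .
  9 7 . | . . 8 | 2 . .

Step 1. [r5c1∈{5}] only 5 remains possible at r5c1. So r5c1=5.
Step 2. [r2c4∈{3,4,5,9}] in col 4, 9 fits only at r2c4, so r2c4=9.
Step 3. [r5c7∈{6,9}] across row 5, 6 lands solely at r5c7, so r5c7=6.
Step 4. [r4c1∈{1,4,7,8}] row 4 places 1 nowhere but r4c1. So r4c1=1.
Step 5. [r2c5∈{3,4,5,8}] in col 5, 8 fits only at r2c5 ⇒ r2c5=8.
Step 6. [r2c2∈{5}] r2c2's peers cover all but 5, so r2c2=5.
Step 7. [r7c5∈{5,6,7}] across col 5, 7 lands solely at r7c5, so r7c5=7.
Step 8. [r6c7∈{5,7,9}] across box 6, 9 lands solely at r6c7 ⇒ r6c7=9.
Step 9. [r6c3∈{4}] only 4 remains possible at r6c3, so r6c3=4.
Step 10. [r3c6∈{4,5}] across col 6, 4 lands solely at r3c6. So r3c6=4.
Step 11. [r8c2∈{8}] r8c2 is down to just 8 ⇒ r8c2=8.
Step 12. [r7c8∈{5,6,8,9}] in row 7, 8 fits only at r7c8 ⇒ r7c8=8.
Step 13. [r7c9∈{1,3,5,6,9}] across row 7, 9 lands solely at r7c9, so r7c9=9.
Step 14. [r1c1∈{3,4,8}] col 1 places 8 nowhere but r1c1, so r1c1=8.
Step 15. [r1c3∈{3}] only 3 remains possible at r1c3 ⇒ r1c3=3.
Step 16. [r1c4∈{5}] nothing but 5 survives at r1c4. So r1c4=5.
Step 17. [r9c9∈{1,3,5,6}] row 9 places 3 nowhere but r9c9, so r9c9=3.
Step 18. [r1c7∈{1,4}] in row 1, 4 fits only at r1c7 ⇒ r1c7=4.
Step 19. [r2c8∈{6}] r2c8's peers cover all but 6, so r2c8=6.
Step 20. [r8c9∈{5,6,7}] in col 9, 6 fits only at r8c9. So r8c9=6.
Step 21. [r8c1∈{2}] nothing but 2 survives at r8c1 ⇒ r8c1=2.
Step 22. [r8c4∈{4}] r8c4 is down to just 4, so r8c4=4.
Step 23. [r8c8∈{5}] nothing but 5 survives at r8c8, so r8c8=5.
Step 24. [r4c4∈{6}] r4c4 has the single candidate 6 ⇒ r4c4=6.
Step 25. [r3c9∈{1,2,5}] 5 has one home in row 3: r3c9, so r3c9=5.
Step 26. [r9c5∈{5,6}] r9c5 is the only open cell in col 5 admitting 6. So r9c5=6.
Step 27. [r7c6∈{2,5}] r7c6 is the only open cell in box 8 admitting 5, so r7c6=5.
Step 28. [r6c5∈{3,5}] 5 has one home in row 6: r6c5. So r6c5=5.
Step 29. [r7c4∈{1,2}] 2 has one home in row 7: r7c4, so r7c4=2.
Step 30. [r7c3∈{6}] r7c3 has the single candidate 6 ⇒ r7c3=6.
Step 31. [r4c7∈{5,7}] r4c7 is the only open cell in row 4 admitting 5 ⇒ r4c7=5.
Step 32. [r3c8∈{9}] r3c8 has the single candidate 9. So r3c8=9.
Step 33. [r2c1∈{4}] nothing but 4 survives at r2c1. So r2c1=4.
Step 34. [r1c9∈{1}] nothing but 1 survives at r1c9, so r1c9=1.
Step 35. [r7c1∈{3}] r7c1's peers cover all but 3, so r7c1=3.
Step 36. [r4c3∈{8}] r4c3's peers cover all but 8 ⇒ r4c3=8.
Step 37. [r3c5∈{3}] only 3 remains possible at r3c5 ⇒ r3c5=3.
Step 38. [r7c7∈{1}] r7c7 has the single candidate 1. So r7c7=1.
Step 39. [r9c4∈{1}] nothing but 1 survives at r9c4 ⇒ r9c4=1.
Step 40. [r9c3∈{5}] r9c3 is down to just 5. So r9c3=5.
Step 41. [r6c6∈{2}] r6c6 has the single candidate 2 ⇒ r6c6=2.
Step 42. [r3c1∈{6}] r3c1 has the single candidate 6 ⇒ r3c1=6.
Step 43. [r3c3∈{2}] r3c3 is down to just 2. So r3c3=2.
Step 44. [r8c7∈{7}] nothing but 7 survives at r8c7, so r8c7=7.
Step 45. [r3c2∈{1}] r3c2's peers cover all but 1, so r3c2=1.
Step 46. [r5c3∈{9}] r5c3 has the single candidate 9 ⇒ r5c3=9.
Step 47. [r2c7∈{3}] r2c7 is down to just 3, so r2c7=3.
Step 48. [r6c1∈{7}] r6c1 has the single candidate 7 ⇒ r6c1=7.
Step 49. [r2c9∈{2}] r2c9's peers cover all but 2 ⇒ r2c9=2.
Step 50. [r6c4∈{3}] r6c4 has the single candidate 3. So r6c4=3.
Step 51. [r4c9∈{7}] only 7 remains possible at r4c9, so r4c9=7.
Step 52. [r4c5∈{4}] r4c5's peers cover all but 4, so r4c5=4.
Step 53. [r9c8∈{4}] r9c8 is down to just 4, so r9c8=4.

Answer: 8 9 3 5 2 6 4 7 1 / 4 5 7 9 8 1 3 6 2 / 6 1 2 7 3 4 8 9 5 / 1 3 8 6 4 9 5 2 7 / 5 2 9 8 1 7 6 3 4 / 7 6 4 3 5 2 9 1 8 / 3 4 6 2 7 5 1 8 9 / 2 8 1 4 9 3 7 5 6 / 9 7 5 1 6 8 2 4 3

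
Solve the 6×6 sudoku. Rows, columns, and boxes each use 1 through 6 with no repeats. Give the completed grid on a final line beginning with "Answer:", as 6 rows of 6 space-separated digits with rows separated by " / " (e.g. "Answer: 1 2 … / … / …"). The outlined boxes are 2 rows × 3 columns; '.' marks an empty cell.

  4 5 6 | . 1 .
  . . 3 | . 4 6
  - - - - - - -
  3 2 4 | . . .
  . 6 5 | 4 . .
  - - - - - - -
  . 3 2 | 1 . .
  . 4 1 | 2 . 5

Step 1. [r5c5∈{6}] nothing but 6 survives at r5c5 ⇒ r5c5=6.
Step 2. [r1c6∈{2,3}] r1c6 is the only open cell in row 1 admitting 2, so r1c6=2.
Step 3. [r4c1∈{1}] r4c1 has the single candidate 1. So r4c1=1.
Step 4. [r3c4∈{5,6}] row 3 places 6 nowhere but r3c4. So r3c4=6.
Step 5. [r4c6∈{3}] r4c6 has the single candidate 3 ⇒ r4c6=3.
Step 6. [r2c1∈{2}] r2c1 is down to just 2 ⇒ r2c1=2.
Step 7. [r6c5∈{3}] r6c5's peers cover all but 3 ⇒ r6c5=3.
Step 8. [r6c1∈{6}] r6c1 is down to just 6 ⇒ r6c1=6.
Step 9. [r2c4∈{5}] r2c4 is down to just 5. So r2c4=5.
Step 10. [r3c6∈{1}] r3c6's peers cover all but 1. So r3c6=1.
Step 11. [r4c5∈{2}] r4c5 has the single candidate 2 ⇒ r4c5=2.
Step 12. [r2c2∈{1}] r2c2 is down to just 1, so r2c2=1.
Step 13. [r5c6∈{4}] r5c6's peers cover all but 4 ⇒ r5c6=4.
Step 14. [r3c5∈{5}] nothing but 5 survives at r3c5 ⇒ r3c5=5.
Step 15. [r5c1∈{5}] r5c1 is down to just 5, so r5c1=5.
Step 16. [r1c4∈{3}] only 3 remains possible at r1c4. So r1c4=3.

Answer: 4 5 6 3 1 2 / 2 1 3 5 4 6 / 3 2 4 6 5 1 / 1 6 5 4 2 3 / 5 3 2 1 6 4 / 6 4 1 2 3 5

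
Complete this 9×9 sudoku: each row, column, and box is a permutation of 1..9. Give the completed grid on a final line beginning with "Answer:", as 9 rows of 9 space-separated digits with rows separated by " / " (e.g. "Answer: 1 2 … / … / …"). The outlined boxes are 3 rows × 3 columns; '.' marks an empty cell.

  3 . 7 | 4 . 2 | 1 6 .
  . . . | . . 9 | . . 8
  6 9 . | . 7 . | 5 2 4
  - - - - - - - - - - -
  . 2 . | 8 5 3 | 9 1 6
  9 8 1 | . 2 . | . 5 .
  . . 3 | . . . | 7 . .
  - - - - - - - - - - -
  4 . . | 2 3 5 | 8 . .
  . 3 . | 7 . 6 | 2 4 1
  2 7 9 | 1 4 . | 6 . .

Step 1. [r6c2∈{4,5,6}] in box 4, 6 fits only at r6c2. So r6c2=6.
Step 2. [r2c4∈{3,5,6}] r2c4 is the only open cell in col 4 admitting 5, so r2c4=5.
Step 3. [r8c1∈{5,8}] r8c1 is the only open cell in col 1 admitting 8 ⇒ r8c1=8.
Step 4. [r3c6∈{1,8}] r3c6 is the only open cell in row 3 admitting 1 ⇒ r3c6=1.
Step 5. [r2c7∈{3}] nothing but 3 survives at r2c7 ⇒ r2c7=3.
Step 6. [r7c8∈{7,9}] in col 8, 9 fits only at r7c8, so r7c8=9.
Step 7. [r2c2∈{1,4}] 4 has one home in col 2: r2c2. So r2c2=4.
Step 8. [r6c6∈{4}] r6c6's peers cover all but 4 ⇒ r6c6=4.
Step 9. [r6c4∈{9}] nothing but 9 survives at r6c4 ⇒ r6c4=9.
Step 10. [r9c9∈{3,5}] row 9 places 5 nowhere but r9c9. So r9c9=5.
Step 11. [r2c3∈{2}] r2c3 has the single candidate 2, so r2c3=2.
Step 12. [r6c1∈{5}] r6c1 is down to just 5 ⇒ r6c1=5.
Step 13. [r2c8∈{7}] r2c8 has the single candidate 7, so r2c8=7.
Step 14. [r4c1∈{7}] r4c1 has the single candidate 7 ⇒ r4c1=7.
Step 15. [r4c3∈{4}] r4c3 has the single candidate 4. So r4c3=4.
Step 16. [r7c2∈{1}] nothing but 1 survives at r7c2. So r7c2=1.
Step 17. [r9c6∈{8}] r9c6 has the single candidate 8. So r9c6=8.
Step 18. [r2c1∈{1}] nothing but 1 survives at r2c1, so r2c1=1.
Step 19. [r5c4∈{6}] r5c4's peers cover all but 6 ⇒ r5c4=6.
Step 20. [r9c8∈{3}] only 3 remains possible at r9c8 ⇒ r9c8=3.
Step 21. [r1c9∈{9}] r1c9 has the single candidate 9 ⇒ r1c9=9.
Step 22. [r5c9∈{3}] nothing but 3 survives at r5c9 ⇒ r5c9=3.
Step 23. [r1c5∈{8}] nothing but 8 survives at r1c5, so r1c5=8.
Step 24. [r7c9∈{7}] r7c9's peers cover all but 7, so r7c9=7.
Step 25. [r3c3∈{8}] r3c3 is down to just 8 ⇒ r3c3=8.
Step 26. [r6c8∈{8}] only 8 remains possible at r6c8. So r6c8=8.
Step 27. [r3c4∈{3}] nothing but 3 survives at r3c4. So r3c4=3.
Step 28. [r8c3∈{5}] r8c3 has the single candidate 5 ⇒ r8c3=5.
Step 29. [r5c6∈{7}] nothing but 7 survives at r5c6 ⇒ r5c6=7.
Step 30. [r5c7∈{4}] r5c7 is down to just 4, so r5c7=4.
Step 31. [r6c9∈{2}] r6c9 has the single candidate 2. So r6c9=2.
Step 32. [r2c5∈{6}] r2c5's peers cover all but 6. So r2c5=6.
Step 33. [r1c2∈{5}] r1c2's peers cover all but 5 ⇒ r1c2=5.
Step 34. [r6c5∈{1}] r6c5's peers cover all but 1, so r6c5=1.
Step 35. [r8c5∈{9}] r8c5 is down to just 9, so r8c5=9.
Step 36. [r7c3∈{6}] r7c3 is down to just 6 ⇒ r7c3=6.

Answer: 3 5 7 4 8 2 1 6 9 / 1 4 2 5 6 9 3 7 8 / 6 9 8 3 7 1 5 2 4 / 7 2 4 8 5 3 9 1 6 / 9 8 1 6 2 7 4 5 3 / 5 6 3 9 1 4 7 8 2 / 4 1 6 2 3 5 8 9 7 / 8 3 5 7 9 6 2 4 1 / 2 7 9 1 4 8 6 3 5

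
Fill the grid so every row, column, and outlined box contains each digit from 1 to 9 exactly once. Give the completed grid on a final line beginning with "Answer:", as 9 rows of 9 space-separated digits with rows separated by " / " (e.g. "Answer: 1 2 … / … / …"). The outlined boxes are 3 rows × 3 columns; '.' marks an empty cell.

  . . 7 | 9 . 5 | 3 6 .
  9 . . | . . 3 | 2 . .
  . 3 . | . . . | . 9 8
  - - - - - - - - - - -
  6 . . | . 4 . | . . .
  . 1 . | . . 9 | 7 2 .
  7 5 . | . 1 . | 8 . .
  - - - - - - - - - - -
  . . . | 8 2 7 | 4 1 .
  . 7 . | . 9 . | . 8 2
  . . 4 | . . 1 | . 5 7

Step 1. [r8c4∈{3,4,5,6}] across box 8, 5 lands solely at r8c4 ⇒ r8c4=5.
Step 2. [r7c9∈{3,6,9}] in box 9, 3 fits only at r7c9. So r7c9=3.
Step 3. [r5c1∈{3,4,8}] r5c1 is the only open cell in box 4 admitting 4. So r5c1=4.
Step 4. [r4c4∈{2,3,7}] in row 4, 7 fits only at r4c4 ⇒ r4c4=7.
Step 5. [r1c5∈{8}] r1c5's peers cover all but 8 ⇒ r1c5=8.
Step 6. [r5c3∈{3,8}] across row 5, 8 lands solely at r5c3 ⇒ r5c3=8.
Step 7. [r9c7∈{6,9}] r9c7 is the only open cell in box 9 admitting 9, so r9c7=9.
Step 8. [r5c5∈{3,5,6}] 5 has one home in col 5: r5c5 ⇒ r5c5=5.
Step 9. [r2c2∈{4,6,8}] across row 2, 8 lands solely at r2c2. So r2c2=8.
Step 10. [r5c4∈{3,6}] row 5 places 3 nowhere but r5c4, so r5c4=3.
Step 11. [r9c4∈{6}] r9c4's peers cover all but 6, so r9c4=6.
Step 12. [r6c4∈{2}] r6c4 is down to just 2 ⇒ r6c4=2.
Step 13. [r3c6∈{2,4,6}] 2 has one home in col 6: r3c6 ⇒ r3c6=2.
Step 14. [r4c3∈{2,3,9}] r4c3 is the only open cell in col 3 admitting 2, so r4c3=2.
Step 15. [r6c3∈{3,9}] r6c3 is the only open cell in box 4 admitting 3. So r6c3=3.
Step 16. [r7c3∈{5,6,9}] col 3 places 9 nowhere but r7c3 ⇒ r7c3=9.
Step 17. [r6c9∈{4,6,9}] in row 6, 9 fits only at r6c9 ⇒ r6c9=9.
Step 18. [r2c8∈{4,7}] in col 8, 7 fits only at r2c8. So r2c8=7.
Step 19. [r9c2∈{2}] only 2 remains possible at r9c2, so r9c2=2.
Step 20. [r2c5∈{6}] r2c5's peers cover all but 6 ⇒ r2c5=6.
Step 21. [r3c3∈{1,5,6}] across row 3, 6 lands solely at r3c3, so r3c3=6.
Step 22. [r2c3∈{1,5}] 5 has one home in col 3: r2c3 ⇒ r2c3=5.
Step 23. [r3c1∈{1}] r3c1 has the single candidate 1 ⇒ r3c1=1.
Step 24. [r1c9∈{1,4}] r1c9 is the only open cell in row 1 admitting 1. So r1c9=1.
Step 25. [r9c5∈{3}] r9c5's peers cover all but 3 ⇒ r9c5=3.
Step 26. [r2c4∈{1,4}] r2c4 is the only open cell in row 2 admitting 1, so r2c4=1.
Step 27. [r4c9∈{5}] r4c9's peers cover all but 5 ⇒ r4c9=5.
Step 28. [r4c7∈{1}] r4c7's peers cover all but 1. So r4c7=1.
Step 29. [r3c4∈{4}] nothing but 4 survives at r3c4. So r3c4=4.
Step 30. [r8c7∈{6}] r8c7 has the single candidate 6. So r8c7=6.
Step 31. [r7c2∈{6}] r7c2's peers cover all but 6, so r7c2=6.
Step 32. [r7c1∈{5}] r7c1 is down to just 5. So r7c1=5.
Step 33. [r3c5∈{7}] only 7 remains possible at r3c5, so r3c5=7.
Step 34. [r8c1∈{3}] r8c1's peers cover all but 3 ⇒ r8c1=3.
Step 35. [r2c9∈{4}] nothing but 4 survives at r2c9, so r2c9=4.
Step 36. [r6c8∈{4}] nothing but 4 survives at r6c8. So r6c8=4.
Step 37. [r9c1∈{8}] r9c1's peers cover all but 8. So r9c1=8.
Step 38. [r4c2∈{9}] r4c2 has the single candidate 9 ⇒ r4c2=9.
Step 39. [r4c6∈{8}] only 8 remains possible at r4c6. So r4c6=8.
Step 40. [r5c9∈{6}] nothing but 6 survives at r5c9. So r5c9=6.
Step 41. [r8c3∈{1}] nothing but 1 survives at r8c3 ⇒ r8c3=1.
Step 42. [r8c6∈{4}] nothing but 4 survives at r8c6, so r8c6=4.
Step 43. [r6c6∈{6}] r6c6's peers cover all but 6, so r6c6=6.
Step 44. [r1c2∈{4}] only 4 remains possible at r1c2 ⇒ r1c2=4.
Step 45. [r3c7∈{5}] r3c7 has the single candidate 5, so r3c7=5.
Step 46. [r4c8∈{3}] r4c8's peers cover all but 3, so r4c8=3.
Step 47. [r1c1∈{2}] only 2 remains possible at r1c1 ⇒ r1c1=2.

Answer: 2 4 7 9 8 5 3 6 1 / 9 8 5 1 6 3 2 7 4 / 1 3 6 4 7 2 5 9 8 / 6 9 2 7 4 8 1 3 5 / 4 1 8 3 5 9 7 2 6 / 7 5 3 2 1 6 8 4 9 / 5 6 9 8 2 7 4 1 3 / 3 7 1 5 9 4 6 8 2 / 8 2 4 6 3 1 9 5 7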